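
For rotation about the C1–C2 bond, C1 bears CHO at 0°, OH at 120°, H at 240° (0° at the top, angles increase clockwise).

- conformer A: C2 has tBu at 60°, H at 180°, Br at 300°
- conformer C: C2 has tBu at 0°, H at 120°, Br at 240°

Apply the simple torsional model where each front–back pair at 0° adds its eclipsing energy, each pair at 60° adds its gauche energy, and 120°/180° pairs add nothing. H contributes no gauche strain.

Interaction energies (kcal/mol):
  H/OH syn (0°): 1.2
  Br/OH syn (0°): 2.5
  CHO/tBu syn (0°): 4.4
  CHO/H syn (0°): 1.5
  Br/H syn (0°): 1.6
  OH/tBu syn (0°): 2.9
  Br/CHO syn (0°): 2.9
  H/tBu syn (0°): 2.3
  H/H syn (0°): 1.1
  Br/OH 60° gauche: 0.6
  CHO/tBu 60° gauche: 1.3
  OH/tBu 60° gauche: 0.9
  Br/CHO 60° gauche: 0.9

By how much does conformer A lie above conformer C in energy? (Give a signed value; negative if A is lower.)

A (staggered): CHO(0°)/tBu(60°) gauche 1.3; CHO(0°)/Br(300°) gauche 0.9; OH(120°)/tBu(60°) gauche 0.9 → 3.1 kcal/mol.
C (eclipsed): CHO(0°)/tBu(0°) eclipsed 4.4; OH(120°)/H(120°) eclipsed 1.2; H(240°)/Br(240°) eclipsed 1.6 → 7.2 kcal/mol.
E(A) − E(C) = 3.1 − 7.2 = -4.1 kcal/mol.

-4.1 kcal/mol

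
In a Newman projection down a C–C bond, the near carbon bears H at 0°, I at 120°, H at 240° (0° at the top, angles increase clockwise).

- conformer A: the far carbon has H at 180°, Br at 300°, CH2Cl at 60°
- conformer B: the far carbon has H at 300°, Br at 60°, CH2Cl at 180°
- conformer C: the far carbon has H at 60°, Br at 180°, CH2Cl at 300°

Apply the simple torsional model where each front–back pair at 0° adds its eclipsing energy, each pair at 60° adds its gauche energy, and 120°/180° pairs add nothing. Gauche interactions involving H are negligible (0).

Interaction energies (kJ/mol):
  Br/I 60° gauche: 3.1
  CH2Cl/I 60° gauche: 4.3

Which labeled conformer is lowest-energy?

A (staggered): I–CH2Cl gauche; 4.3 = 4.3 kJ/mol.
B (staggered): I–Br gauche, I–CH2Cl gauche; 3.1 + 4.3 = 7.4 kJ/mol.
C (staggered): I–Br gauche; 3.1 = 3.1 kJ/mol.
C has the lowest total (3.1 kJ/mol).

C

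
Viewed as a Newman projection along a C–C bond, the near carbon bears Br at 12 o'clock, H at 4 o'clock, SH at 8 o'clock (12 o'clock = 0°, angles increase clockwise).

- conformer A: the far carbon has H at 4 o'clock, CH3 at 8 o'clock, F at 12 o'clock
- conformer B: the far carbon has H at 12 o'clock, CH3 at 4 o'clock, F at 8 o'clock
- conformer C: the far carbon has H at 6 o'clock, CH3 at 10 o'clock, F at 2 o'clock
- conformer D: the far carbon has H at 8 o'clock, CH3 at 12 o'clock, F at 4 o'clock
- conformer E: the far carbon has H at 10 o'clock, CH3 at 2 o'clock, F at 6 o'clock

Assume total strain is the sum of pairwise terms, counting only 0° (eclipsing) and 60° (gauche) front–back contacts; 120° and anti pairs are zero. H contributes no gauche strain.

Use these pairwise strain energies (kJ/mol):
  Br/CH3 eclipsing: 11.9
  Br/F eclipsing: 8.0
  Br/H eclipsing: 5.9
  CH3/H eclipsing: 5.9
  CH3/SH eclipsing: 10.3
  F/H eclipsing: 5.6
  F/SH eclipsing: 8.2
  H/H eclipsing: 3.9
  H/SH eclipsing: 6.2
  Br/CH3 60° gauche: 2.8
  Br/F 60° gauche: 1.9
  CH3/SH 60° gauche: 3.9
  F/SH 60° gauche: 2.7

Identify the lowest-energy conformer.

A (eclipsed): Br(0°)/F(0°) eclipsed 8.0; H(120°)/H(120°) eclipsed 3.9; SH(240°)/CH3(240°) eclipsed 10.3 → 22.2 kJ/mol.
B (eclipsed): Br(0°)/H(0°) eclipsed 5.9; H(120°)/CH3(120°) eclipsed 5.9; SH(240°)/F(240°) eclipsed 8.2 → 20.0 kJ/mol.
C (staggered): Br(0°)/CH3(300°) gauche 2.8; Br(0°)/F(60°) gauche 1.9; SH(240°)/CH3(300°) gauche 3.9 → 8.6 kJ/mol.
D (eclipsed): Br(0°)/CH3(0°) eclipsed 11.9; H(120°)/F(120°) eclipsed 5.6; SH(240°)/H(240°) eclipsed 6.2 → 23.7 kJ/mol.
E (staggered): Br(0°)/CH3(60°) gauche 2.8; SH(240°)/F(180°) gauche 2.7 → 5.5 kJ/mol.
E has the lowest total (5.5 kJ/mol).

E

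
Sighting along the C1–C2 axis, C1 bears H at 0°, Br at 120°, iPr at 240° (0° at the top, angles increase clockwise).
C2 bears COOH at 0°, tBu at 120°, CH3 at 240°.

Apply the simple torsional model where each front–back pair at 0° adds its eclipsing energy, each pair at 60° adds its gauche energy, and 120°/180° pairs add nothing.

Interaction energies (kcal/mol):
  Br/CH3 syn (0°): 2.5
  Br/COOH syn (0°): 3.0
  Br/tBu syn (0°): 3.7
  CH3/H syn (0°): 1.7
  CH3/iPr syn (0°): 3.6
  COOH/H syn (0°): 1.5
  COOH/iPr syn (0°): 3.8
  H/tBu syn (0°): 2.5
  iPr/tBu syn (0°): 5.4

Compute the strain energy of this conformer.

This conformer (eclipsed): H–COOH eclipsed, Br–tBu eclipsed, iPr–CH3 eclipsed; 1.5 + 3.7 + 3.6 = 8.8 kcal/mol.

8.8 kcal/mol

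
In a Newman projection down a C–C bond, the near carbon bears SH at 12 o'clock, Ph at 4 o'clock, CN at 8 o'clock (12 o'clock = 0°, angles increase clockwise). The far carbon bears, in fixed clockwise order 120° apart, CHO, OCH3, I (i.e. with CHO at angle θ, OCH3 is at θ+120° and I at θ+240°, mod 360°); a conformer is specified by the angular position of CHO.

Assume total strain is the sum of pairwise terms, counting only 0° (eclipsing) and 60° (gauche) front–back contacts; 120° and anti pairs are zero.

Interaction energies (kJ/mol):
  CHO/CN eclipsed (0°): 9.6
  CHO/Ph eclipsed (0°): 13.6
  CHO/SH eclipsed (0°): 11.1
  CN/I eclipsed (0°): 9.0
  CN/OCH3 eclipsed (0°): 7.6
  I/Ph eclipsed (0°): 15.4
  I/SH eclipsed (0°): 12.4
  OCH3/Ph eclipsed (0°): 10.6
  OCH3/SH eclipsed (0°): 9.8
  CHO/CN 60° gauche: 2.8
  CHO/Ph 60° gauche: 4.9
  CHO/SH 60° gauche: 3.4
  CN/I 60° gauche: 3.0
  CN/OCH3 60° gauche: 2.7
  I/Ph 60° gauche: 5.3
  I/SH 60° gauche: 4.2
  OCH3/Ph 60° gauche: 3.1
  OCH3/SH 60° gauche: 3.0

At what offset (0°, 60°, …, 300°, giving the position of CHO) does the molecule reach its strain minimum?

300°

CHO at 0° (eclipsed): SH–CHO eclipsed, Ph–OCH3 eclipsed, CN–I eclipsed; 11.1 + 10.6 + 9.0 = 30.7 kJ/mol.
CHO at 60° (staggered): SH–CHO gauche, SH–I gauche, Ph–CHO gauche, Ph–OCH3 gauche, CN–OCH3 gauche, CN–I gauche; 3.4 + 4.2 + 4.9 + 3.1 + 2.7 + 3.0 = 21.3 kJ/mol.
CHO at 120° (eclipsed): SH–I eclipsed, Ph–CHO eclipsed, CN–OCH3 eclipsed; 12.4 + 13.6 + 7.6 = 33.6 kJ/mol.
CHO at 180° (staggered): SH–OCH3 gauche, SH–I gauche, Ph–CHO gauche, Ph–I gauche, CN–CHO gauche, CN–OCH3 gauche; 3.0 + 4.2 + 4.9 + 5.3 + 2.8 + 2.7 = 22.9 kJ/mol.
CHO at 240° (eclipsed): SH–OCH3 eclipsed, Ph–I eclipsed, CN–CHO eclipsed; 9.8 + 15.4 + 9.6 = 34.8 kJ/mol.
CHO at 300° (staggered): SH–CHO gauche, SH–OCH3 gauche, Ph–OCH3 gauche, Ph–I gauche, CN–CHO gauche, CN–I gauche; 3.4 + 3.0 + 3.1 + 5.3 + 2.8 + 3.0 = 20.6 kJ/mol.
The minimum (20.6 kJ/mol) occurs with CHO at 300°.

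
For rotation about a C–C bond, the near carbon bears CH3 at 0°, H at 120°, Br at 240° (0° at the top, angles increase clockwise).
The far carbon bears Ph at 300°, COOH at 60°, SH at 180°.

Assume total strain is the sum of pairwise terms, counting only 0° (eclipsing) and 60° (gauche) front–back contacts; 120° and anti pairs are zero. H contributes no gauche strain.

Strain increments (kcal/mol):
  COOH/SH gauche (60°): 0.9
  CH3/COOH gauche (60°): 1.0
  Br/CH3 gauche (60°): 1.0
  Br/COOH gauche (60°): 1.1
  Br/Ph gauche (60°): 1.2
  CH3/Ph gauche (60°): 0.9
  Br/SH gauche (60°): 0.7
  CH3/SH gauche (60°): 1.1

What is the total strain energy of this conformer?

This conformer (staggered): CH3–Ph gauche, CH3–COOH gauche, Br–Ph gauche, Br–SH gauche; 0.9 + 1.0 + 1.2 + 0.7 = 3.8 kcal/mol.

3.8 kcal/mol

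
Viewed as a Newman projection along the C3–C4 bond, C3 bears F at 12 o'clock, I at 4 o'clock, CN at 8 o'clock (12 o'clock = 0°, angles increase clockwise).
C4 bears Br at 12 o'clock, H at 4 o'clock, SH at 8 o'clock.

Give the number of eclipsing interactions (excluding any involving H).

Non-H eclipsing pairs: F(0°)/Br(0°); CN(240°)/SH(240°) — 2 interactions.

2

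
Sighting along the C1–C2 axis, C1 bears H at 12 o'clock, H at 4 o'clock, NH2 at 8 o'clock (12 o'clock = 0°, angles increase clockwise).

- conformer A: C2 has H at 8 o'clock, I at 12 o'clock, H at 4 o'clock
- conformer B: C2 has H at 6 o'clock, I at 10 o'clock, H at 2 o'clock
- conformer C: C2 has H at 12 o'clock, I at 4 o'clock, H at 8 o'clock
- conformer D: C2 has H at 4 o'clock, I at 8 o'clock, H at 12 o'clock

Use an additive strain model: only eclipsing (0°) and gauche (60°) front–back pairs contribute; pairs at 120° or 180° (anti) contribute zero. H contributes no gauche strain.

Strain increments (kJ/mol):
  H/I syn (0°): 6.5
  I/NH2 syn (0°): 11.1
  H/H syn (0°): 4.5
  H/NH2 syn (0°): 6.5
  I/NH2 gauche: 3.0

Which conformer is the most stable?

A (eclipsed): H(0°)/I(0°) eclipsed 6.5; H(120°)/H(120°) eclipsed 4.5; NH2(240°)/H(240°) eclipsed 6.5 → 17.5 kJ/mol.
B (staggered): NH2(240°)/I(300°) gauche 3.0 → 3.0 kJ/mol.
C (eclipsed): H(0°)/H(0°) eclipsed 4.5; H(120°)/I(120°) eclipsed 6.5; NH2(240°)/H(240°) eclipsed 6.5 → 17.5 kJ/mol.
D (eclipsed): H(0°)/H(0°) eclipsed 4.5; H(120°)/H(120°) eclipsed 4.5; NH2(240°)/I(240°) eclipsed 11.1 → 20.1 kJ/mol.
B has the lowest total (3.0 kJ/mol).

B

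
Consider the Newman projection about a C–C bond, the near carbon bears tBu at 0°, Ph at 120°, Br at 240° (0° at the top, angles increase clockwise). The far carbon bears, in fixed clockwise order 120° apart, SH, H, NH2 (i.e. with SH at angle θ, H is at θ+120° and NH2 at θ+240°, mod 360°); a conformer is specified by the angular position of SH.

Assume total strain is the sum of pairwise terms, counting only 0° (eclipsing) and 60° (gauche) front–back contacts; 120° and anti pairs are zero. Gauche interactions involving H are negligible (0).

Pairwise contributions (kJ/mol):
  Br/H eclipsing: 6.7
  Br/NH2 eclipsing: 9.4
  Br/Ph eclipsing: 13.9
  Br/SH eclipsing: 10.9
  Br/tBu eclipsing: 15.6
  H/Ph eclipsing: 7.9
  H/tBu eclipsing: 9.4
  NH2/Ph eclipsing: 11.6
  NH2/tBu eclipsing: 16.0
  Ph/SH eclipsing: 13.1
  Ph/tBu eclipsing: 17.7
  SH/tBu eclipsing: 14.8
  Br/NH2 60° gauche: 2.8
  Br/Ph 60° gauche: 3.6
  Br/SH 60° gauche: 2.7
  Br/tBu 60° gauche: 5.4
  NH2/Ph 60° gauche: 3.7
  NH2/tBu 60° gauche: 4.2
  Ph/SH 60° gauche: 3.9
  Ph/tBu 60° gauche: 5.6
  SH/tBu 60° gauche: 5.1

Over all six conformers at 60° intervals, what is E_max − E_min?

21.5 kJ/mol

SH at 0° (eclipsed): tBu(0°)/SH(0°) eclipsed 14.8; Ph(120°)/H(120°) eclipsed 7.9; Br(240°)/NH2(240°) eclipsed 9.4 → 32.1 kJ/mol.
SH at 60° (staggered): tBu(0°)/SH(60°) gauche 5.1; tBu(0°)/NH2(300°) gauche 4.2; Ph(120°)/SH(60°) gauche 3.9; Br(240°)/NH2(300°) gauche 2.8 → 16.0 kJ/mol.
SH at 120° (eclipsed): tBu(0°)/NH2(0°) eclipsed 16.0; Ph(120°)/SH(120°) eclipsed 13.1; Br(240°)/H(240°) eclipsed 6.7 → 35.8 kJ/mol.
SH at 180° (staggered): tBu(0°)/NH2(60°) gauche 4.2; Ph(120°)/SH(180°) gauche 3.9; Ph(120°)/NH2(60°) gauche 3.7; Br(240°)/SH(180°) gauche 2.7 → 14.5 kJ/mol.
SH at 240° (eclipsed): tBu(0°)/H(0°) eclipsed 9.4; Ph(120°)/NH2(120°) eclipsed 11.6; Br(240°)/SH(240°) eclipsed 10.9 → 31.9 kJ/mol.
SH at 300° (staggered): tBu(0°)/SH(300°) gauche 5.1; Ph(120°)/NH2(180°) gauche 3.7; Br(240°)/SH(300°) gauche 2.7; Br(240°)/NH2(180°) gauche 2.8 → 14.3 kJ/mol.
Max at 120° (35.8 kJ/mol), min at 300° (14.3 kJ/mol); barrier = 21.5 kJ/mol.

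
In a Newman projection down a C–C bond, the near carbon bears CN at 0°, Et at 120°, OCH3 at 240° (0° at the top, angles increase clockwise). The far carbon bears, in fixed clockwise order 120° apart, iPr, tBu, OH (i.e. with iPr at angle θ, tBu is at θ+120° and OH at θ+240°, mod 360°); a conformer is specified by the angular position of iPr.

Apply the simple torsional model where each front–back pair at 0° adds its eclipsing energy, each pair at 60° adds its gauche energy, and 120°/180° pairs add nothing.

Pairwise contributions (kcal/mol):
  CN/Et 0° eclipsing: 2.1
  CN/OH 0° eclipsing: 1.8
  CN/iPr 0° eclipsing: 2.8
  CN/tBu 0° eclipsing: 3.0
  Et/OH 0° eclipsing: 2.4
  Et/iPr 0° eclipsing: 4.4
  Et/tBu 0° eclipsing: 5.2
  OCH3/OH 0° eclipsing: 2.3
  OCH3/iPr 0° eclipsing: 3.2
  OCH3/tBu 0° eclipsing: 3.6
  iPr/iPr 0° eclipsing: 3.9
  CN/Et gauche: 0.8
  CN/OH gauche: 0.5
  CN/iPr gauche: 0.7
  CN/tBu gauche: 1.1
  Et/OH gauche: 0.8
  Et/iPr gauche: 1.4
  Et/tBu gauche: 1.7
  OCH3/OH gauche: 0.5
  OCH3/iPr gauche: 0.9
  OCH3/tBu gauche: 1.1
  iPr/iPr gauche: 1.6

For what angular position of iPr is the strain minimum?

300°

iPr at 0° (eclipsed): CN–iPr eclipsed, Et–tBu eclipsed, OCH3–OH eclipsed; 2.8 + 5.2 + 2.3 = 10.3 kcal/mol.
iPr at 60° (staggered): CN–iPr gauche, CN–OH gauche, Et–iPr gauche, Et–tBu gauche, OCH3–tBu gauche, OCH3–OH gauche; 0.7 + 0.5 + 1.4 + 1.7 + 1.1 + 0.5 = 5.9 kcal/mol.
iPr at 120° (eclipsed): CN–OH eclipsed, Et–iPr eclipsed, OCH3–tBu eclipsed; 1.8 + 4.4 + 3.6 = 9.8 kcal/mol.
iPr at 180° (staggered): CN–tBu gauche, CN–OH gauche, Et–iPr gauche, Et–OH gauche, OCH3–iPr gauche, OCH3–tBu gauche; 1.1 + 0.5 + 1.4 + 0.8 + 0.9 + 1.1 = 5.8 kcal/mol.
iPr at 240° (eclipsed): CN–tBu eclipsed, Et–OH eclipsed, OCH3–iPr eclipsed; 3.0 + 2.4 + 3.2 = 8.6 kcal/mol.
iPr at 300° (staggered): CN–iPr gauche, CN–tBu gauche, Et–tBu gauche, Et–OH gauche, OCH3–iPr gauche, OCH3–OH gauche; 0.7 + 1.1 + 1.7 + 0.8 + 0.9 + 0.5 = 5.7 kcal/mol.
The minimum (5.7 kcal/mol) occurs with iPr at 300°.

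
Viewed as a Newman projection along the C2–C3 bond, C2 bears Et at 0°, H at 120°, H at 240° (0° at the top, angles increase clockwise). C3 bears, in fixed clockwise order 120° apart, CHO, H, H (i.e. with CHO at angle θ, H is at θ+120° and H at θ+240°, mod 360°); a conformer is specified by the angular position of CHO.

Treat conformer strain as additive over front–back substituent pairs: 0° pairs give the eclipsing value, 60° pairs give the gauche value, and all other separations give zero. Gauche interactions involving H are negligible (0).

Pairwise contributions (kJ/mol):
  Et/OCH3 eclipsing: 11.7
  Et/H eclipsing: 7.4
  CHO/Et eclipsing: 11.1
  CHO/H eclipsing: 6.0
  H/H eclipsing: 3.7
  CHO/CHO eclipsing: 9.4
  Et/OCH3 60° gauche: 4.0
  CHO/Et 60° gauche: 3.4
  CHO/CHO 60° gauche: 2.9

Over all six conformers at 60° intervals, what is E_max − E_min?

CHO at 0° is eclipsed. Et at 0° is eclipsed with CHO at 0° (11.1); H at 120° is eclipsed with H at 120° (3.7); H at 240° is eclipsed with H at 240° (3.7). Total 18.5 kJ/mol.
CHO at 60° is staggered. Et at 0° is gauche with CHO at 60° (3.4). Total 3.4 kJ/mol.
CHO at 120° is eclipsed. Et at 0° is eclipsed with H at 0° (7.4); H at 120° is eclipsed with CHO at 120° (6.0); H at 240° is eclipsed with H at 240° (3.7). Total 17.1 kJ/mol.
CHO at 180° (staggered): no non-H gauche contacts → 0.0 kJ/mol.
CHO at 240° is eclipsed. Et at 0° is eclipsed with H at 0° (7.4); H at 120° is eclipsed with H at 120° (3.7); H at 240° is eclipsed with CHO at 240° (6.0). Total 17.1 kJ/mol.
CHO at 300° is staggered. Et at 0° is gauche with CHO at 300° (3.4). Total 3.4 kJ/mol.
Max at 0° (18.5 kJ/mol), min at 180° (0.0 kJ/mol); barrier = 18.5 kJ/mol.

18.5 kJ/mol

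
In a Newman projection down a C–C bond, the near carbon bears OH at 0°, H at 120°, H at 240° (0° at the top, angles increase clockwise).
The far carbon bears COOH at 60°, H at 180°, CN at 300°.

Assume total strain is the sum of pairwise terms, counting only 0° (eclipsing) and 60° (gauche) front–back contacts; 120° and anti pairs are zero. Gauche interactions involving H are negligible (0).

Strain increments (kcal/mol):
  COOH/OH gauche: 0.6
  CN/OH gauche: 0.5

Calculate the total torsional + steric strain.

This conformer is staggered. OH at 0° is gauche with COOH at 60° (0.6); OH at 0° is gauche with CN at 300° (0.5). Total 1.1 kcal/mol.

1.1 kcal/mol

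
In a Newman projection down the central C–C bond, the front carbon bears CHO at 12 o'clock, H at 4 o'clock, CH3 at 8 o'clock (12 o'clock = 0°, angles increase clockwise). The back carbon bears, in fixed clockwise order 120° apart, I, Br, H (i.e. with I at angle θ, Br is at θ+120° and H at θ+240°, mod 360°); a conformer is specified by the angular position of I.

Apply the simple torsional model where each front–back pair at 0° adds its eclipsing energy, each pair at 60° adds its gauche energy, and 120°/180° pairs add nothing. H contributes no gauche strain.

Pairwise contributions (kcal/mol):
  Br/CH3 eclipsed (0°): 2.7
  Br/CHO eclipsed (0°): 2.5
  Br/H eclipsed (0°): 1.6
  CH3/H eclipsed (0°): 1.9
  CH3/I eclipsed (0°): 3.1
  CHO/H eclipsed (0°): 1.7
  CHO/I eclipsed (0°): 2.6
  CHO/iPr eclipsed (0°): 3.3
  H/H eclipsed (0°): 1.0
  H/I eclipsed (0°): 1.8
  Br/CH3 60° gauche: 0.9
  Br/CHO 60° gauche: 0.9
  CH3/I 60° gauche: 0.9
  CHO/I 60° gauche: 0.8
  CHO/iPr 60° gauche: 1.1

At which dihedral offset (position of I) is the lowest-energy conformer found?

I at 0° (eclipsed): CHO–I eclipsed, H–Br eclipsed, CH3–H eclipsed; 2.6 + 1.6 + 1.9 = 6.1 kcal/mol.
I at 60° (staggered): CHO–I gauche, CH3–Br gauche; 0.8 + 0.9 = 1.7 kcal/mol.
I at 120° (eclipsed): CHO–H eclipsed, H–I eclipsed, CH3–Br eclipsed; 1.7 + 1.8 + 2.7 = 6.2 kcal/mol.
I at 180° (staggered): CHO–Br gauche, CH3–I gauche, CH3–Br gauche; 0.9 + 0.9 + 0.9 = 2.7 kcal/mol.
I at 240° (eclipsed): CHO–Br eclipsed, H–H eclipsed, CH3–I eclipsed; 2.5 + 1.0 + 3.1 = 6.6 kcal/mol.
I at 300° (staggered): CHO–I gauche, CHO–Br gauche, CH3–I gauche; 0.8 + 0.9 + 0.9 = 2.6 kcal/mol.
The minimum (1.7 kcal/mol) occurs with I at 60°.

60°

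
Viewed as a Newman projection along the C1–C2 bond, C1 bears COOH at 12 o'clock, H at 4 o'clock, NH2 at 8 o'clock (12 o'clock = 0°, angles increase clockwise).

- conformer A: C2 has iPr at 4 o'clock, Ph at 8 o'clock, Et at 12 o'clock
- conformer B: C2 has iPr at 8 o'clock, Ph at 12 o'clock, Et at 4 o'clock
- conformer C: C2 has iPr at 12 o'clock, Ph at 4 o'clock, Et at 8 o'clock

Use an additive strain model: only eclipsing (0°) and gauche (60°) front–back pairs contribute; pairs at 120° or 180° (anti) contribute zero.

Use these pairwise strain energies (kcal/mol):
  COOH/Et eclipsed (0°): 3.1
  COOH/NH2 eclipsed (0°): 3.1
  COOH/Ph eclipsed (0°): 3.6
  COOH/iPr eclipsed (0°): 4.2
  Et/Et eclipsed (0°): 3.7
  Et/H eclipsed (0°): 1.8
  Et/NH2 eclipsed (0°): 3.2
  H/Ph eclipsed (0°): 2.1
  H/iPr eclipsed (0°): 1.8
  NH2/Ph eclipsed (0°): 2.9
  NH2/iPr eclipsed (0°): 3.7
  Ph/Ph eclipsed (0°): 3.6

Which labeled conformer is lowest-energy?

A

A (eclipsed): COOH(0°)/Et(0°) eclipsed 3.1; H(120°)/iPr(120°) eclipsed 1.8; NH2(240°)/Ph(240°) eclipsed 2.9 → 7.8 kcal/mol.
B (eclipsed): COOH(0°)/Ph(0°) eclipsed 3.6; H(120°)/Et(120°) eclipsed 1.8; NH2(240°)/iPr(240°) eclipsed 3.7 → 9.1 kcal/mol.
C (eclipsed): COOH(0°)/iPr(0°) eclipsed 4.2; H(120°)/Ph(120°) eclipsed 2.1; NH2(240°)/Et(240°) eclipsed 3.2 → 9.5 kcal/mol.
A has the lowest total (7.8 kcal/mol).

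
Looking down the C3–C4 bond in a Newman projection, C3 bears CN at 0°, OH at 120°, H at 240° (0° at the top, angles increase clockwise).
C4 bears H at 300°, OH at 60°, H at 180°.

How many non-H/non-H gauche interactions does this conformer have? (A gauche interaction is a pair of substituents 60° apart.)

2

Non-H gauche pairs: CN(0°)/OH(60°); OH(120°)/OH(60°) — 2 interactions.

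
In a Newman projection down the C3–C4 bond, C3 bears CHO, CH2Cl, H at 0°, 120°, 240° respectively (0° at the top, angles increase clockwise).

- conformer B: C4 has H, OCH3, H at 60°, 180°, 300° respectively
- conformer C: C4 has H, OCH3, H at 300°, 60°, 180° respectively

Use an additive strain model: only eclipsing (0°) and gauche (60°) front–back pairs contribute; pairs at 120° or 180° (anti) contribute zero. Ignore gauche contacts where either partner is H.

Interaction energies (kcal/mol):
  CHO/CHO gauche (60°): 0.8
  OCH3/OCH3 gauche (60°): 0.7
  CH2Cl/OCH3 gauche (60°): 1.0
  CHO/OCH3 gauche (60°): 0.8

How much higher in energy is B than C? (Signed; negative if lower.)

-0.8 kcal/mol

B (staggered): CH2Cl(120°)/OCH3(180°) gauche 1.0 → 1.0 kcal/mol.
C (staggered): CHO(0°)/OCH3(60°) gauche 0.8; CH2Cl(120°)/OCH3(60°) gauche 1.0 → 1.8 kcal/mol.
E(B) − E(C) = 1.0 − 1.8 = -0.8 kcal/mol.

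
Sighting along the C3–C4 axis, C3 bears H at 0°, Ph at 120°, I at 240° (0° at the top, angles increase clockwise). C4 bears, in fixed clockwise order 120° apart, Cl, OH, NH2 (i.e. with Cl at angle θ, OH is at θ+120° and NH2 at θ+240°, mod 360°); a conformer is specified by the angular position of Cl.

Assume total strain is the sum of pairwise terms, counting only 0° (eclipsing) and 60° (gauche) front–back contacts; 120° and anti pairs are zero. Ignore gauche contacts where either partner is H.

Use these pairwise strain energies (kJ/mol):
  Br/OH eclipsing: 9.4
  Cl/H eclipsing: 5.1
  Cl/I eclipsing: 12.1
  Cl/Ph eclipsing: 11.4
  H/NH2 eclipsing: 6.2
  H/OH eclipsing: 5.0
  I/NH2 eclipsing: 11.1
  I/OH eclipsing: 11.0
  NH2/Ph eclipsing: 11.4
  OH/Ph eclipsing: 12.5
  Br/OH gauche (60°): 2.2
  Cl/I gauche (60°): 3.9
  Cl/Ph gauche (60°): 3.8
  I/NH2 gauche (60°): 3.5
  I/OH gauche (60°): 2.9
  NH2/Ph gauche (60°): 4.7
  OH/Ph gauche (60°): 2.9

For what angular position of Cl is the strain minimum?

Cl at 0° (eclipsed): H(0°)/Cl(0°) eclipsed 5.1; Ph(120°)/OH(120°) eclipsed 12.5; I(240°)/NH2(240°) eclipsed 11.1 → 28.7 kJ/mol.
Cl at 60° (staggered): Ph(120°)/Cl(60°) gauche 3.8; Ph(120°)/OH(180°) gauche 2.9; I(240°)/OH(180°) gauche 2.9; I(240°)/NH2(300°) gauche 3.5 → 13.1 kJ/mol.
Cl at 120° (eclipsed): H(0°)/NH2(0°) eclipsed 6.2; Ph(120°)/Cl(120°) eclipsed 11.4; I(240°)/OH(240°) eclipsed 11.0 → 28.6 kJ/mol.
Cl at 180° (staggered): Ph(120°)/Cl(180°) gauche 3.8; Ph(120°)/NH2(60°) gauche 4.7; I(240°)/Cl(180°) gauche 3.9; I(240°)/OH(300°) gauche 2.9 → 15.3 kJ/mol.
Cl at 240° (eclipsed): H(0°)/OH(0°) eclipsed 5.0; Ph(120°)/NH2(120°) eclipsed 11.4; I(240°)/Cl(240°) eclipsed 12.1 → 28.5 kJ/mol.
Cl at 300° (staggered): Ph(120°)/OH(60°) gauche 2.9; Ph(120°)/NH2(180°) gauche 4.7; I(240°)/Cl(300°) gauche 3.9; I(240°)/NH2(180°) gauche 3.5 → 15.0 kJ/mol.
The minimum (13.1 kJ/mol) occurs with Cl at 60°.

60°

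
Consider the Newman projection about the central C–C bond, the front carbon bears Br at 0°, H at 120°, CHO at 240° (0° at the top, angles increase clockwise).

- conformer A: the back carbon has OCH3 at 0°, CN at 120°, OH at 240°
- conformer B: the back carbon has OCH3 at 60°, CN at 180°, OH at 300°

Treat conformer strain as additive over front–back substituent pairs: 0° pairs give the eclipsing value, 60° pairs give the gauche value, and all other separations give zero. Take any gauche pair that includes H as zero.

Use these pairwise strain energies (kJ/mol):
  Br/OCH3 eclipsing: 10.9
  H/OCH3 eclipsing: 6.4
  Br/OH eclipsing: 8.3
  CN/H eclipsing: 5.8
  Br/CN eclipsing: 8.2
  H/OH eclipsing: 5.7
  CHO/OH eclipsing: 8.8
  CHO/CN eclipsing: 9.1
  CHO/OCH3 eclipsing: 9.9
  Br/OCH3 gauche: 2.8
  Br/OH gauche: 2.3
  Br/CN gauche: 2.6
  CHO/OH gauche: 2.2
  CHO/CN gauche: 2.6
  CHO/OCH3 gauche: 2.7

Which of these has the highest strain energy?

A

A (eclipsed): Br–OCH3 eclipsed, H–CN eclipsed, CHO–OH eclipsed; 10.9 + 5.8 + 8.8 = 25.5 kJ/mol.
B (staggered): Br–OCH3 gauche, Br–OH gauche, CHO–CN gauche, CHO–OH gauche; 2.8 + 2.3 + 2.6 + 2.2 = 9.9 kJ/mol.
A has the highest total (25.5 kJ/mol).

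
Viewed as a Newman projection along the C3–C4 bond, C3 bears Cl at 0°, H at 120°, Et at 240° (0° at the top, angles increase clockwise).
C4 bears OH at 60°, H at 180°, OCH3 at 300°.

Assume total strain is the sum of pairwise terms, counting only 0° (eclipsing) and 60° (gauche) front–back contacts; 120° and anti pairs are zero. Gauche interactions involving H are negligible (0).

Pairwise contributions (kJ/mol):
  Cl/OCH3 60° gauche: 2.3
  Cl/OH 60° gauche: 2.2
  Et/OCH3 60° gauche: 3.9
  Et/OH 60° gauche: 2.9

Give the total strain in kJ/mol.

8.4 kJ/mol

This conformer (staggered): Cl(0°)/OH(60°) gauche 2.2; Cl(0°)/OCH3(300°) gauche 2.3; Et(240°)/OCH3(300°) gauche 3.9 → 8.4 kJ/mol.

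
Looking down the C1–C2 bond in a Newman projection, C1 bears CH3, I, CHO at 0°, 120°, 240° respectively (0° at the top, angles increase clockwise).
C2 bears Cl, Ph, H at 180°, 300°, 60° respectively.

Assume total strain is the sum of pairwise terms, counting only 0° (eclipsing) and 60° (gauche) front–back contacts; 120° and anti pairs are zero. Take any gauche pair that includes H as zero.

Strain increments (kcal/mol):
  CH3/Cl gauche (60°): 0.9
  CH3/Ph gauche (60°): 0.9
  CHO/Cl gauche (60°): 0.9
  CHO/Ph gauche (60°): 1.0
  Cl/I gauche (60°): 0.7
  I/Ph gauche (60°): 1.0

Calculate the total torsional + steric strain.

This conformer (staggered): CH3(0°)/Ph(300°) gauche 0.9; I(120°)/Cl(180°) gauche 0.7; CHO(240°)/Cl(180°) gauche 0.9; CHO(240°)/Ph(300°) gauche 1.0 → 3.5 kcal/mol.

3.5 kcal/mol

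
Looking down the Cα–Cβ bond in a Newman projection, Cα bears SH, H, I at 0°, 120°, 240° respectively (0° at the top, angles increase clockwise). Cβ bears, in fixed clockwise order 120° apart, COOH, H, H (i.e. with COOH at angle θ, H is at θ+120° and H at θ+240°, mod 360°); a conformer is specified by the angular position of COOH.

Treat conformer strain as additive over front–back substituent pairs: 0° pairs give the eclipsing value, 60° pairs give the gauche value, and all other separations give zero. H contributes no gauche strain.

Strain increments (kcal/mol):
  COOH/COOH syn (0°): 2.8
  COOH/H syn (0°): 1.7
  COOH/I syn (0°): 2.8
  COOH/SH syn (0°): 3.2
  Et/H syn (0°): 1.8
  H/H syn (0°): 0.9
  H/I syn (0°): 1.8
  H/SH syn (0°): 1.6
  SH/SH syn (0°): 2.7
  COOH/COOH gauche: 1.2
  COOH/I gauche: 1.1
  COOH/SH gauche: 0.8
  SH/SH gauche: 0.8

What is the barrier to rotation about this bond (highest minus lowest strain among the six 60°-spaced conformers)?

COOH at 0° is eclipsed. SH at 0° is eclipsed with COOH at 0° (3.2); H at 120° is eclipsed with H at 120° (0.9); I at 240° is eclipsed with H at 240° (1.8). Total 5.9 kcal/mol.
COOH at 60° is staggered. SH at 0° is gauche with COOH at 60° (0.8). Total 0.8 kcal/mol.
COOH at 120° is eclipsed. SH at 0° is eclipsed with H at 0° (1.6); H at 120° is eclipsed with COOH at 120° (1.7); I at 240° is eclipsed with H at 240° (1.8). Total 5.1 kcal/mol.
COOH at 180° is staggered. I at 240° is gauche with COOH at 180° (1.1). Total 1.1 kcal/mol.
COOH at 240° is eclipsed. SH at 0° is eclipsed with H at 0° (1.6); H at 120° is eclipsed with H at 120° (0.9); I at 240° is eclipsed with COOH at 240° (2.8). Total 5.3 kcal/mol.
COOH at 300° is staggered. SH at 0° is gauche with COOH at 300° (0.8); I at 240° is gauche with COOH at 300° (1.1). Total 1.9 kcal/mol.
Max at 0° (5.9 kcal/mol), min at 60° (0.8 kcal/mol); barrier = 5.1 kcal/mol.

5.1 kcal/mol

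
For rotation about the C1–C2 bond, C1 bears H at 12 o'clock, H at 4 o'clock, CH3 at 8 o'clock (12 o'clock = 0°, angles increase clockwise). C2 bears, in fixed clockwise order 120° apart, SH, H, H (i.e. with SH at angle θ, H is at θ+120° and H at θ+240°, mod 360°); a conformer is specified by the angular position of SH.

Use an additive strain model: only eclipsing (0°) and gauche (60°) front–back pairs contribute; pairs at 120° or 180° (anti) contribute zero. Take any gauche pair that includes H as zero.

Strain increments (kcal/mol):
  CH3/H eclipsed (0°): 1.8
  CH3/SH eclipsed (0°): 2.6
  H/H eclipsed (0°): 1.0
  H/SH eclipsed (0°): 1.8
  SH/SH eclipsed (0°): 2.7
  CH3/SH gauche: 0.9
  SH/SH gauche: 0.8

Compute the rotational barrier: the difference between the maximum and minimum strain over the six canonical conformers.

4.6 kcal/mol

SH at 0° (eclipsed): H(0°)/SH(0°) eclipsed 1.8; H(120°)/H(120°) eclipsed 1.0; CH3(240°)/H(240°) eclipsed 1.8 → 4.6 kcal/mol.
SH at 60° (staggered): no non-H gauche contacts → 0.0 kcal/mol.
SH at 120° (eclipsed): H(0°)/H(0°) eclipsed 1.0; H(120°)/SH(120°) eclipsed 1.8; CH3(240°)/H(240°) eclipsed 1.8 → 4.6 kcal/mol.
SH at 180° (staggered): CH3(240°)/SH(180°) gauche 0.9 → 0.9 kcal/mol.
SH at 240° (eclipsed): H(0°)/H(0°) eclipsed 1.0; H(120°)/H(120°) eclipsed 1.0; CH3(240°)/SH(240°) eclipsed 2.6 → 4.6 kcal/mol.
SH at 300° (staggered): CH3(240°)/SH(300°) gauche 0.9 → 0.9 kcal/mol.
Max at 0° (4.6 kcal/mol), min at 60° (0.0 kcal/mol); barrier = 4.6 kcal/mol.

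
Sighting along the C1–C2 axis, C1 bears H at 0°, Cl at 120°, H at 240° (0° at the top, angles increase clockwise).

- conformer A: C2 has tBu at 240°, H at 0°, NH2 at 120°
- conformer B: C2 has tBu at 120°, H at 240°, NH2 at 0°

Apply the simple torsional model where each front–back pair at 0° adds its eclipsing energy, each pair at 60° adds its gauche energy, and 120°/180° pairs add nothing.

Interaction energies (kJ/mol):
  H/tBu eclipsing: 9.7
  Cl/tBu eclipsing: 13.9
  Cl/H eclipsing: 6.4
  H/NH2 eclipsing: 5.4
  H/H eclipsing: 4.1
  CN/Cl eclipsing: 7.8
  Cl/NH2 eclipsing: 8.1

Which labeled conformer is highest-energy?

A (eclipsed): H–H eclipsed, Cl–NH2 eclipsed, H–tBu eclipsed; 4.1 + 8.1 + 9.7 = 21.9 kJ/mol.
B (eclipsed): H–NH2 eclipsed, Cl–tBu eclipsed, H–H eclipsed; 5.4 + 13.9 + 4.1 = 23.4 kJ/mol.
B has the highest total (23.4 kJ/mol).

B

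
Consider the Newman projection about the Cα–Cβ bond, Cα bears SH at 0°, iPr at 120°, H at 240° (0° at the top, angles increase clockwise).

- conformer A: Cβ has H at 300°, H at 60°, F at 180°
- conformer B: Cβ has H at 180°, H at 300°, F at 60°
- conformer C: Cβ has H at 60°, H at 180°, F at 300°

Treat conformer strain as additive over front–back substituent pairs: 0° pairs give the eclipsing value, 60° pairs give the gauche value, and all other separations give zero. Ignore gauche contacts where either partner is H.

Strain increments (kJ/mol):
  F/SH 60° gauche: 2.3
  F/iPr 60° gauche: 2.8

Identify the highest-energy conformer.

A (staggered): iPr–F gauche; 2.8 = 2.8 kJ/mol.
B (staggered): SH–F gauche, iPr–F gauche; 2.3 + 2.8 = 5.1 kJ/mol.
C (staggered): SH–F gauche; 2.3 = 2.3 kJ/mol.
B has the highest total (5.1 kJ/mol).

B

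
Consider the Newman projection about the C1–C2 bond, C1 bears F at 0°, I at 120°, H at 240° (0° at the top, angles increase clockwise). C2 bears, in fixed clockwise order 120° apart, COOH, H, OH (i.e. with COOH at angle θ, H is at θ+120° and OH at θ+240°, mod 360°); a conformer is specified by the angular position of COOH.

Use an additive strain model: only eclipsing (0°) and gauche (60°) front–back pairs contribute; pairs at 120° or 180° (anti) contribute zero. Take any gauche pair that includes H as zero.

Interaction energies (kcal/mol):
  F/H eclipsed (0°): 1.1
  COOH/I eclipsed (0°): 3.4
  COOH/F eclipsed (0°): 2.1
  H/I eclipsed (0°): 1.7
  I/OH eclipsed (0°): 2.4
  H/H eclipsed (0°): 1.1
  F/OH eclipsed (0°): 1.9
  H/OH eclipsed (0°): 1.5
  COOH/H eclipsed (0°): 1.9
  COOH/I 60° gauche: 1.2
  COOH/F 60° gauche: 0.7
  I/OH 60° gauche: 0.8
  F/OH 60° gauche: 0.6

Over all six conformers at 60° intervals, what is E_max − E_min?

4.9 kcal/mol

COOH at 0° is eclipsed. F at 0° is eclipsed with COOH at 0° (2.1); I at 120° is eclipsed with H at 120° (1.7); H at 240° is eclipsed with OH at 240° (1.5). Total 5.3 kcal/mol.
COOH at 60° is staggered. F at 0° is gauche with COOH at 60° (0.7); F at 0° is gauche with OH at 300° (0.6); I at 120° is gauche with COOH at 60° (1.2). Total 2.5 kcal/mol.
COOH at 120° is eclipsed. F at 0° is eclipsed with OH at 0° (1.9); I at 120° is eclipsed with COOH at 120° (3.4); H at 240° is eclipsed with H at 240° (1.1). Total 6.4 kcal/mol.
COOH at 180° is staggered. F at 0° is gauche with OH at 60° (0.6); I at 120° is gauche with COOH at 180° (1.2); I at 120° is gauche with OH at 60° (0.8). Total 2.6 kcal/mol.
COOH at 240° is eclipsed. F at 0° is eclipsed with H at 0° (1.1); I at 120° is eclipsed with OH at 120° (2.4); H at 240° is eclipsed with COOH at 240° (1.9). Total 5.4 kcal/mol.
COOH at 300° is staggered. F at 0° is gauche with COOH at 300° (0.7); I at 120° is gauche with OH at 180° (0.8). Total 1.5 kcal/mol.
Max at 120° (6.4 kcal/mol), min at 300° (1.5 kcal/mol); barrier = 4.9 kcal/mol.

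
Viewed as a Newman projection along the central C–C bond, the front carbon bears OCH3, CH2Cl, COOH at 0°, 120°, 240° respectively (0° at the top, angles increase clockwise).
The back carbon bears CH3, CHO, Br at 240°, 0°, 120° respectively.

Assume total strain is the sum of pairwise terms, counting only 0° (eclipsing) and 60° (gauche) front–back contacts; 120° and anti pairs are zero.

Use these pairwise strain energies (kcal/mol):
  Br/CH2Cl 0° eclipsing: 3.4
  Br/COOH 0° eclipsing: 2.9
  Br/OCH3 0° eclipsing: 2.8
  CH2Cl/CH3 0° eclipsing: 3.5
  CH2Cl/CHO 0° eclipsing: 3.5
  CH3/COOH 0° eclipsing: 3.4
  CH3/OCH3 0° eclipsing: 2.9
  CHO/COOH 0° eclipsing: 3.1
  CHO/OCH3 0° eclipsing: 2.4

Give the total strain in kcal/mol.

9.2 kcal/mol

This conformer (eclipsed): OCH3–CHO eclipsed, CH2Cl–Br eclipsed, COOH–CH3 eclipsed; 2.4 + 3.4 + 3.4 = 9.2 kcal/mol.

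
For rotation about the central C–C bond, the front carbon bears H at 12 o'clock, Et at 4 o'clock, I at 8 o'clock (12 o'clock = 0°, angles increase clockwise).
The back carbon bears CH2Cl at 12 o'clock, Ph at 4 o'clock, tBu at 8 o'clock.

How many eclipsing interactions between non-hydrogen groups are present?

Non-H eclipsing pairs: Et(120°)/Ph(120°); I(240°)/tBu(240°) — 2 interactions.

2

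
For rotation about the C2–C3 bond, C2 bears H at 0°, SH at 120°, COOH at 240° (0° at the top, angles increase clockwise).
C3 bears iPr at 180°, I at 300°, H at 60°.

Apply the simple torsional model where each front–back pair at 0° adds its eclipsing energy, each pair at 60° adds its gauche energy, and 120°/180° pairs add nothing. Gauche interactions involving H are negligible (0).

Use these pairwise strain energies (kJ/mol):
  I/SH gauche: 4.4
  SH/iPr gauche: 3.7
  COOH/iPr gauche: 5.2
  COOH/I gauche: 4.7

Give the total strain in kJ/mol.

This conformer (staggered): SH–iPr gauche, COOH–iPr gauche, COOH–I gauche; 3.7 + 5.2 + 4.7 = 13.6 kJ/mol.

13.6 kJ/mol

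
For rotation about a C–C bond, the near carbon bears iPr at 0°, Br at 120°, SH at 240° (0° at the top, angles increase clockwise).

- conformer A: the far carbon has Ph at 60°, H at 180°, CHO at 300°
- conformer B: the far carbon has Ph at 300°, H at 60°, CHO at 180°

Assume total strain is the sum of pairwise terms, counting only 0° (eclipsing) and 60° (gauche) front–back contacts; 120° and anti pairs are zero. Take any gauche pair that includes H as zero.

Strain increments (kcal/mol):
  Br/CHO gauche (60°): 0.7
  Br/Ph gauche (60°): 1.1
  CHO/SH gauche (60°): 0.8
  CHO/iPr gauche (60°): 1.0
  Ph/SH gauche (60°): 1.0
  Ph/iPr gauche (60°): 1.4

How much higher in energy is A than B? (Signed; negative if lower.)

A (staggered): iPr–Ph gauche, iPr–CHO gauche, Br–Ph gauche, SH–CHO gauche; 1.4 + 1.0 + 1.1 + 0.8 = 4.3 kcal/mol.
B (staggered): iPr–Ph gauche, Br–CHO gauche, SH–Ph gauche, SH–CHO gauche; 1.4 + 0.7 + 1.0 + 0.8 = 3.9 kcal/mol.
E(A) − E(B) = 4.3 − 3.9 = +0.4 kcal/mol.

+0.4 kcal/mol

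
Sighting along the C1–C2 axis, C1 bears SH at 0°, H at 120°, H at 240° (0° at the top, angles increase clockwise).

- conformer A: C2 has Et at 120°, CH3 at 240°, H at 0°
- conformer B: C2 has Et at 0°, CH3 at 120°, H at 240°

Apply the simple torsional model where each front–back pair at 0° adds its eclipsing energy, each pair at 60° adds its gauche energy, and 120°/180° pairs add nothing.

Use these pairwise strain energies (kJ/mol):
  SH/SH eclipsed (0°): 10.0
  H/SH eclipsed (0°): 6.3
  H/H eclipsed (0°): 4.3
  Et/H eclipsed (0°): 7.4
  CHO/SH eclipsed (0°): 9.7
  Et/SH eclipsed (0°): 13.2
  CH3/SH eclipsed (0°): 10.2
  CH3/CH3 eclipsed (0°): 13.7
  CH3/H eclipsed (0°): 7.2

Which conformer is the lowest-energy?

A

A is eclipsed. SH at 0° is eclipsed with H at 0° (6.3); H at 120° is eclipsed with Et at 120° (7.4); H at 240° is eclipsed with CH3 at 240° (7.2). Total 20.9 kJ/mol.
B is eclipsed. SH at 0° is eclipsed with Et at 0° (13.2); H at 120° is eclipsed with CH3 at 120° (7.2); H at 240° is eclipsed with H at 240° (4.3). Total 24.7 kJ/mol.
A has the lowest total (20.9 kJ/mol).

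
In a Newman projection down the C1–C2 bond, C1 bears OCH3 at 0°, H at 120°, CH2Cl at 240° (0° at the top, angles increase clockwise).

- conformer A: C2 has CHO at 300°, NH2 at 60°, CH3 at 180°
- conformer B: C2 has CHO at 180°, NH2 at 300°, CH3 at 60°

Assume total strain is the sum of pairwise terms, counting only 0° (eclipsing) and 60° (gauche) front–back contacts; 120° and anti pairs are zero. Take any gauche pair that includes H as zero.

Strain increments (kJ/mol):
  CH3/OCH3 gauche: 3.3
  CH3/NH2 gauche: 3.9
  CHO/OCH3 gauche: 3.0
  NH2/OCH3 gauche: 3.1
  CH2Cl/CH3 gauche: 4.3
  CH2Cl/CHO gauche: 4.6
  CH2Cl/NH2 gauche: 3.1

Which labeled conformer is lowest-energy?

B

A (staggered): OCH3–CHO gauche, OCH3–NH2 gauche, CH2Cl–CHO gauche, CH2Cl–CH3 gauche; 3.0 + 3.1 + 4.6 + 4.3 = 15.0 kJ/mol.
B (staggered): OCH3–NH2 gauche, OCH3–CH3 gauche, CH2Cl–CHO gauche, CH2Cl–NH2 gauche; 3.1 + 3.3 + 4.6 + 3.1 = 14.1 kJ/mol.
B has the lowest total (14.1 kJ/mol).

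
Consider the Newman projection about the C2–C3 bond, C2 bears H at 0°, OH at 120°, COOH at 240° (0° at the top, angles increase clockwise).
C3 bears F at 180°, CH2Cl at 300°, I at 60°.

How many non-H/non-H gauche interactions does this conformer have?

Non-H gauche pairs: OH(120°)/F(180°); OH(120°)/I(60°); COOH(240°)/F(180°); COOH(240°)/CH2Cl(300°) — 4 interactions.

4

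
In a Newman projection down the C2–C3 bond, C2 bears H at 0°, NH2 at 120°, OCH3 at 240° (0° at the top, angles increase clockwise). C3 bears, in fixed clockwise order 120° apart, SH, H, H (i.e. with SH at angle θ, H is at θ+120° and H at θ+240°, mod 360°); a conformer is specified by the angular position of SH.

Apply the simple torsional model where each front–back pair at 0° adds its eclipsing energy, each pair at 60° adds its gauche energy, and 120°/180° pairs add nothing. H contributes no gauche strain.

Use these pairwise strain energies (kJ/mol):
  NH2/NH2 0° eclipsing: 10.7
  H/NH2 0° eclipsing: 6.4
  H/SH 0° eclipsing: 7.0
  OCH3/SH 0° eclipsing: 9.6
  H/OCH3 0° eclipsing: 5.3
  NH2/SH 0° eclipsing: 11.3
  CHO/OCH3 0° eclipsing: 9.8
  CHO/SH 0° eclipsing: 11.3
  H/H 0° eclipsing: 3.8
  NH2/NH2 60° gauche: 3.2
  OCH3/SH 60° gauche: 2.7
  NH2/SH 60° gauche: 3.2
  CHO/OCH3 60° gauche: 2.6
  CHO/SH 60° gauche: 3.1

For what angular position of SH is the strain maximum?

SH at 0° (eclipsed): H–SH eclipsed, NH2–H eclipsed, OCH3–H eclipsed; 7.0 + 6.4 + 5.3 = 18.7 kJ/mol.
SH at 60° (staggered): NH2–SH gauche; 3.2 = 3.2 kJ/mol.
SH at 120° (eclipsed): H–H eclipsed, NH2–SH eclipsed, OCH3–H eclipsed; 3.8 + 11.3 + 5.3 = 20.4 kJ/mol.
SH at 180° (staggered): NH2–SH gauche, OCH3–SH gauche; 3.2 + 2.7 = 5.9 kJ/mol.
SH at 240° (eclipsed): H–H eclipsed, NH2–H eclipsed, OCH3–SH eclipsed; 3.8 + 6.4 + 9.6 = 19.8 kJ/mol.
SH at 300° (staggered): OCH3–SH gauche; 2.7 = 2.7 kJ/mol.
The maximum (20.4 kJ/mol) occurs with SH at 120°.

120°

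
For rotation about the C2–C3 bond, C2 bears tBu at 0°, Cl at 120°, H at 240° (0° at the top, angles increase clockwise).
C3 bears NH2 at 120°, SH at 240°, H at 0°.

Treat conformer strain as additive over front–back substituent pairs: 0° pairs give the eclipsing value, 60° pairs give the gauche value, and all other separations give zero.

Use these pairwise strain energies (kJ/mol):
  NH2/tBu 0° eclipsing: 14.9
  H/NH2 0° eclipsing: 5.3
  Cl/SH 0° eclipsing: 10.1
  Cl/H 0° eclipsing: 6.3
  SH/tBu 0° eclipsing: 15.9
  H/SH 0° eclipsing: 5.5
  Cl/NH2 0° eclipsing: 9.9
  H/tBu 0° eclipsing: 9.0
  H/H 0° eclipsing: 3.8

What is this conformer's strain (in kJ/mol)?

24.4 kJ/mol

This conformer is eclipsed. tBu at 0° is eclipsed with H at 0° (9.0); Cl at 120° is eclipsed with NH2 at 120° (9.9); H at 240° is eclipsed with SH at 240° (5.5). Total 24.4 kJ/mol.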